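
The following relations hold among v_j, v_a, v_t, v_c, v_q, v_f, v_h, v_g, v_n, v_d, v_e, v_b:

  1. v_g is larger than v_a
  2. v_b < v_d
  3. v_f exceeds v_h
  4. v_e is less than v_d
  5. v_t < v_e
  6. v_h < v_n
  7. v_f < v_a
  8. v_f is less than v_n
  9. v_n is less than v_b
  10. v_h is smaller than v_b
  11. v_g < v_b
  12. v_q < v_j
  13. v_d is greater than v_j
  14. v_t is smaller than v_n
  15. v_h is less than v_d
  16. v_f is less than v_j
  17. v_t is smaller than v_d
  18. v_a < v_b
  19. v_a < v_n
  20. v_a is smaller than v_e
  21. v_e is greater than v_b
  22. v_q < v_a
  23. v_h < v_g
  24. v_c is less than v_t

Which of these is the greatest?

v_d

Chaining downward from v_d: directly below it, v_h, v_t, v_b, v_j, v_e; then v_f, v_q, v_a, v_g, v_c, v_n.
That covers every other element, and nothing is given above v_d, so v_d is the greatest.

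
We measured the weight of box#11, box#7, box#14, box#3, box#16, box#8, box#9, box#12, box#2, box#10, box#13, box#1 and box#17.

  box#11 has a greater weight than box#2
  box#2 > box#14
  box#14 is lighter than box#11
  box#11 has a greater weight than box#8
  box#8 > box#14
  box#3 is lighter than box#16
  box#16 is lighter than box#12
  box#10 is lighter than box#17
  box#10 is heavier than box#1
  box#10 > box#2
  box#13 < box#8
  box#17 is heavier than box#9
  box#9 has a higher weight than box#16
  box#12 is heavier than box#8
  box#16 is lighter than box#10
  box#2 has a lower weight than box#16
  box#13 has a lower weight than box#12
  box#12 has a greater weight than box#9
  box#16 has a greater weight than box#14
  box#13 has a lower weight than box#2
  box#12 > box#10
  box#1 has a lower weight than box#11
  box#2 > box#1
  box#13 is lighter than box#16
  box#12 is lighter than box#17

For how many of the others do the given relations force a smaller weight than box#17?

Directly below box#17: box#10, box#9, box#12.
One step further: box#13, box#1, box#2, box#8, box#16 (8 so far).
One step further: box#14, box#3 (10 so far).
No other element is forced below box#17 by the given relations, so the count is 10.

10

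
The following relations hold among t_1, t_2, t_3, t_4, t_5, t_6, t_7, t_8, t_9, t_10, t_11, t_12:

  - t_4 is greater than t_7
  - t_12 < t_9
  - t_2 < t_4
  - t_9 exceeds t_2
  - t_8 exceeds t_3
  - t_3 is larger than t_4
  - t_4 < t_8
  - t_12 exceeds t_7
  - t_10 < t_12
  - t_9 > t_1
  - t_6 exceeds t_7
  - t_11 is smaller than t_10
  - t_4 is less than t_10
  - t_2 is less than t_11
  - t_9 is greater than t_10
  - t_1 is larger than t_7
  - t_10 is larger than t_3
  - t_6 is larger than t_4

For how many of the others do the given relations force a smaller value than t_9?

8

Directly below t_9: t_2, t_1, t_10, t_12.
One step further: t_7, t_11, t_4, t_3 (8 so far).
No other element is forced below t_9 by the given relations, so the count is 8.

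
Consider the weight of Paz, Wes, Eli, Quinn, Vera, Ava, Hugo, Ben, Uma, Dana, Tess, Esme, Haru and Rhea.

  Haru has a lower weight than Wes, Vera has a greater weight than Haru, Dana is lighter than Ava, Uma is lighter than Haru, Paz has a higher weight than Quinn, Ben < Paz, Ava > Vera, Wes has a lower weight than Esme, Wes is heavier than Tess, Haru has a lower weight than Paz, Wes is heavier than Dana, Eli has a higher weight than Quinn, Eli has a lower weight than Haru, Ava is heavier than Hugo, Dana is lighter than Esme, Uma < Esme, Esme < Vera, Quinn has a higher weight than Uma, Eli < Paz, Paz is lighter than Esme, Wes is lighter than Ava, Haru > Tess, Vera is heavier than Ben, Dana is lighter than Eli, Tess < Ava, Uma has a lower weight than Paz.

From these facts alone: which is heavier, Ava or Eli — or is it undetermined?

The relevant relations are Eli < Haru; Haru < Paz; Paz < Esme; Esme < Vera; Vera < Ava.
Together: Eli < Haru < Paz < Esme < Vera < Ava.
So Ava is heavier.

Ava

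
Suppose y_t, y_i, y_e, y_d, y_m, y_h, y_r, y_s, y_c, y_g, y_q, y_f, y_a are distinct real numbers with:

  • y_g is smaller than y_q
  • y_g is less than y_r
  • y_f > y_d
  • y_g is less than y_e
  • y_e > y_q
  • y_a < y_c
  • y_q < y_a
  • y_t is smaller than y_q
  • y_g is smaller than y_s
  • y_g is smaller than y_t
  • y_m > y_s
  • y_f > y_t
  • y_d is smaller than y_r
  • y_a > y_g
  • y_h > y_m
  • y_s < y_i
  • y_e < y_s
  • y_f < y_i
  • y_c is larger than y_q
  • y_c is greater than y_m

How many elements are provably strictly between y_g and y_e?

2

Chaining upward from y_g reaches: y_t, y_q, y_a, y_f, y_s, y_m, y_h, y_c, y_i, y_r.
Chaining downward from y_e reaches: y_t, y_q.
Strictly between y_g and y_e are those in both lists: y_t, y_q — 2 elements.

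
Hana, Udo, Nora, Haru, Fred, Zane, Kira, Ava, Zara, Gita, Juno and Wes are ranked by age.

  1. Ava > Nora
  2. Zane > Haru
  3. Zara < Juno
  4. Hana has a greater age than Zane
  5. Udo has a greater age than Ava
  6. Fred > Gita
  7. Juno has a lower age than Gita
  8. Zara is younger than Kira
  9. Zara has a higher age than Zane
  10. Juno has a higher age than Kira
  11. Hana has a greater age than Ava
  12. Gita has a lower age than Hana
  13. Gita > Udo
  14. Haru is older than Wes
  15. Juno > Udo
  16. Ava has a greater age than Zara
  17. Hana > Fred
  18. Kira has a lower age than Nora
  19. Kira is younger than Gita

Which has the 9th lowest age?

Piecing the relations together gives one ordering: Wes < Haru < Zane < Zara < Kira < Nora < Ava < Udo < Juno < Gita < Fred < Hana.
The 9th smallest is Juno.

Juno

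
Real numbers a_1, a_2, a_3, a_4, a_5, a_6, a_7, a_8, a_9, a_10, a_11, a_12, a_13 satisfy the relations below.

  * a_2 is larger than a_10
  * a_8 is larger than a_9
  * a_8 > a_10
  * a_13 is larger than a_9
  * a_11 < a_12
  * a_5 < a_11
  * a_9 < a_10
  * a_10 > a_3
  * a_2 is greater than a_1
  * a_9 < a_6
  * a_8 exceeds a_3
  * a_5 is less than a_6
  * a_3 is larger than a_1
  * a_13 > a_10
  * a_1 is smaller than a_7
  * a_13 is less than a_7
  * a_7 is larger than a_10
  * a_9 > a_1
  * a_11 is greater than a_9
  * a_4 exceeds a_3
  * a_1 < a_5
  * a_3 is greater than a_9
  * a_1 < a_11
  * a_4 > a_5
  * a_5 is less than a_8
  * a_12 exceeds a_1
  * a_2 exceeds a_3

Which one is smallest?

Chaining upward from a_1: directly above it, a_5, a_9, a_3, a_11, a_7, a_12, a_2; then a_10, a_13, a_4, a_8, a_6.
That covers every other element, and nothing is given below a_1, so a_1 is the smallest.

a_1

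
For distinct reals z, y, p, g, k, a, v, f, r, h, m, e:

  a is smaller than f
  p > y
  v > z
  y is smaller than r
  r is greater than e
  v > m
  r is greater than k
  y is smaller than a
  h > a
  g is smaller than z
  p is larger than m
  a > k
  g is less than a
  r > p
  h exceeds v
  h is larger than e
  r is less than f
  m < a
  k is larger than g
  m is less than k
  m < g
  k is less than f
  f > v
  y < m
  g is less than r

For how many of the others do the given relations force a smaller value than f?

10

The elements the relations force below f are y, e, m, g, z, k, p, v, a, r — no chain reaches any other.
That is 10.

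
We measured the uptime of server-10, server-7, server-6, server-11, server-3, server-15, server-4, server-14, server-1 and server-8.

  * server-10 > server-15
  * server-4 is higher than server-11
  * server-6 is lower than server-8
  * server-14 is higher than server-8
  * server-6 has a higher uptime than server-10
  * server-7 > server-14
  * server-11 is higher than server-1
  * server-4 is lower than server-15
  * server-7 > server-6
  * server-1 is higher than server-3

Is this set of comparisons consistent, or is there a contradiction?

The single ordering server-3 < server-1 < server-11 < server-4 < server-15 < server-10 < server-6 < server-8 < server-14 < server-7 satisfies every listed relation, so no contradiction arises.

consistent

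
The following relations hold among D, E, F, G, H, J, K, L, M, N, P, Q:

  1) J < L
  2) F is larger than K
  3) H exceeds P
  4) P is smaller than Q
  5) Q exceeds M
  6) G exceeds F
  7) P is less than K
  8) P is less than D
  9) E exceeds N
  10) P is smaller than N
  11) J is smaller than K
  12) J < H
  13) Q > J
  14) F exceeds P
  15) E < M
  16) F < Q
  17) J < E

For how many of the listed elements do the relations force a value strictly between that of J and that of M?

1

The relations place J below M. An element lies strictly between them when it is forced above J and also forced below M.
Above J: {E, K, F, G, H, Q, L}. Below M: {P, N, E}.
Intersection: {E} — 1.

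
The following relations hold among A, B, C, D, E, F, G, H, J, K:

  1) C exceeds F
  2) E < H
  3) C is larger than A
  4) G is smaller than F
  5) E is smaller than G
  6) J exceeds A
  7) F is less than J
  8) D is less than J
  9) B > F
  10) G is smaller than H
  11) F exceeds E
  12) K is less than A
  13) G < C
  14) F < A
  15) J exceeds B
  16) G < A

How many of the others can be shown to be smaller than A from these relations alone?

From A the given relations immediately reach K, G, F.
From those, E — 4 in total.
Nothing else is reachable below A; 4 in all.

4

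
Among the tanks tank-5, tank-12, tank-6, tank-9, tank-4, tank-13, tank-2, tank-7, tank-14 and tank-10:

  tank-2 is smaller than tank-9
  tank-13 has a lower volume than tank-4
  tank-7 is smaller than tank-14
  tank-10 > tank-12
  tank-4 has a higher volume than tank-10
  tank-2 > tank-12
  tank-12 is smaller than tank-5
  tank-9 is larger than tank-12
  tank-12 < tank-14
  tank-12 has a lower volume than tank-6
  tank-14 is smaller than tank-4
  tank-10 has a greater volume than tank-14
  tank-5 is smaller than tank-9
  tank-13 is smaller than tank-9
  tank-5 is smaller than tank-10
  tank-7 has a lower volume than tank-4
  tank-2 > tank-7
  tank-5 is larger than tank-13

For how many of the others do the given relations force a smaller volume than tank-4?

Directly below tank-4: tank-13, tank-7, tank-14, tank-10.
One step further: tank-12, tank-5 (6 so far).
No other element is forced below tank-4 by the given relations, so the count is 6.

6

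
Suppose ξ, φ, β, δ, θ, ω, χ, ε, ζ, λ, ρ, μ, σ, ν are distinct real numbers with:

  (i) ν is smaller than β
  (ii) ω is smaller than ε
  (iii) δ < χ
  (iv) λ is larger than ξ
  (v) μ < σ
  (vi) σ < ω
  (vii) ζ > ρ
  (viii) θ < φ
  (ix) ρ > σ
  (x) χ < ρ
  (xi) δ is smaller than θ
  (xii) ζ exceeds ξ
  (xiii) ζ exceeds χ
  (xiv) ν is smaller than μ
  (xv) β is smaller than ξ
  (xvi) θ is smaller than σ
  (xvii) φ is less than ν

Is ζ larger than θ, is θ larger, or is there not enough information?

θ < φ < ν < β < ξ < ζ, by transitivity through φ, ν, β, ξ.
So ζ is larger.

ζ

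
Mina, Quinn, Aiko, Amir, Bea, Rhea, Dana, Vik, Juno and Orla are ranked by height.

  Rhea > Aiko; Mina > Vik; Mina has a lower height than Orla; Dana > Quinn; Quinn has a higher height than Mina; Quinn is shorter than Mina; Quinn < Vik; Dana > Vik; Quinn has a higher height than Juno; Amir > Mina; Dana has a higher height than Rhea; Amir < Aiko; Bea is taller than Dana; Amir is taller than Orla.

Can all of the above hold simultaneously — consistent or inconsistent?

Chaining the given relations yields Quinn < Vik < Mina, so Quinn < Mina. But one relation states Mina < Quinn. These cannot both hold.

inconsistent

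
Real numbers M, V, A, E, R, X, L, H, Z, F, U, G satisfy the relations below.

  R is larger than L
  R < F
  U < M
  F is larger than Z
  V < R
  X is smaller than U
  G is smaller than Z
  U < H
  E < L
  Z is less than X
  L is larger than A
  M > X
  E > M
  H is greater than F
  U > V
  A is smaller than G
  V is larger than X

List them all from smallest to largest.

A < G < Z < X < V < U < M < E < L < R < F < H

The consecutive links are each given: A < G; G < Z; Z < X; X < V; V < U; U < M; M < E; E < L; L < R; R < F; F < H.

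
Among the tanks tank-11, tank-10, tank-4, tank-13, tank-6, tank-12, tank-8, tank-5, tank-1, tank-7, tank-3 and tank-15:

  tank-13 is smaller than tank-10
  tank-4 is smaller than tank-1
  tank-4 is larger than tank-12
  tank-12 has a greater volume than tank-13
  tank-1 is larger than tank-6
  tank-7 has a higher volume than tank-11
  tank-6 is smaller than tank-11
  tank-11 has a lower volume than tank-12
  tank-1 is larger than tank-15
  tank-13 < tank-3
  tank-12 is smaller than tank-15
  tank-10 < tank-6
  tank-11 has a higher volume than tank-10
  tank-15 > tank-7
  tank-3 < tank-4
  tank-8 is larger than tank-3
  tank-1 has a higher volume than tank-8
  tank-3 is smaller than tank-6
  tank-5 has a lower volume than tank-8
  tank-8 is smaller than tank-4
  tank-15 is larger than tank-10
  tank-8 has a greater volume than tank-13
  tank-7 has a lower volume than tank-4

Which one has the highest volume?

Chaining downward from tank-1: directly below it, tank-8, tank-6, tank-4, tank-15; then tank-13, tank-5, tank-10, tank-3, tank-12, tank-7; then tank-11.
That covers every other element, and nothing is given above tank-1, so tank-1 is the highest volume.

tank-1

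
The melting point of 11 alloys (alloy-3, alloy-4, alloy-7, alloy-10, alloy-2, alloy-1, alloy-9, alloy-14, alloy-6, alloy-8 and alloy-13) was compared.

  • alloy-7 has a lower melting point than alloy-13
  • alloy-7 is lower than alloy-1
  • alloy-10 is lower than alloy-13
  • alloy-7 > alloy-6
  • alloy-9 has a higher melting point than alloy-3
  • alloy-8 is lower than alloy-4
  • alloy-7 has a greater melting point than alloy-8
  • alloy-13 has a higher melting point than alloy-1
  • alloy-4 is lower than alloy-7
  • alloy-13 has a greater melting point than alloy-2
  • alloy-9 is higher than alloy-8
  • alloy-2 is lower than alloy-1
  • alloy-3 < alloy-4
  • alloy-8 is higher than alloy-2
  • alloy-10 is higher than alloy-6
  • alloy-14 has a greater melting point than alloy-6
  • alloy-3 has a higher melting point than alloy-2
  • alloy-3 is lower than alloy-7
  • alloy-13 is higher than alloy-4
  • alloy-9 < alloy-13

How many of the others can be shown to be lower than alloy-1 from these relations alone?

6

Directly below alloy-1: alloy-2, alloy-7.
One step further: alloy-8, alloy-6, alloy-3, alloy-4 (6 so far).
Nothing else is reachable below alloy-1; 6 in all.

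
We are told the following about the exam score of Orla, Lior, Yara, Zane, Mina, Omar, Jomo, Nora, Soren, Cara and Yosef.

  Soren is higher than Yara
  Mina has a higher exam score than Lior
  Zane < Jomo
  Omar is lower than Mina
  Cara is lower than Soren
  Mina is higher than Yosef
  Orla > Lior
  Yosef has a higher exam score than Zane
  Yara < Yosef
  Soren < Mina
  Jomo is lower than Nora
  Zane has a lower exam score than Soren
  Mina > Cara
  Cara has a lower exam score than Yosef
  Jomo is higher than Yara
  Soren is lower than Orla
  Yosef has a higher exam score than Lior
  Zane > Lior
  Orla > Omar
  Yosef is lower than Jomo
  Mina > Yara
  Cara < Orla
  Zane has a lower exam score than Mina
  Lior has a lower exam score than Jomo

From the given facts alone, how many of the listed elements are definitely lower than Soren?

From Soren the given relations immediately reach Yara, Cara, Zane.
From those, Lior — 4 in total.
Nothing else is reachable below Soren; 4 in all.

4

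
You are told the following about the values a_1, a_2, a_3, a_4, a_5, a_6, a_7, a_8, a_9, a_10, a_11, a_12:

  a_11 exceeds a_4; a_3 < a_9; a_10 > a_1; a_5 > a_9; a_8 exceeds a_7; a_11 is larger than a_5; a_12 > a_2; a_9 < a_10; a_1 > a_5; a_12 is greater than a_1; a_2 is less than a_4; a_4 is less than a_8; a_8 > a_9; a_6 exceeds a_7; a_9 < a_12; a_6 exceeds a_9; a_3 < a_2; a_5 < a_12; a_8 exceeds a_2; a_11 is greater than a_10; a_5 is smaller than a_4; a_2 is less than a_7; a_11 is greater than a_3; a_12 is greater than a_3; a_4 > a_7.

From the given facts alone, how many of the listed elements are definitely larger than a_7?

4

Directly above a_7: a_4, a_8, a_6.
One step further: a_11 (4 so far).
Nothing else is reachable above a_7; 4 in all.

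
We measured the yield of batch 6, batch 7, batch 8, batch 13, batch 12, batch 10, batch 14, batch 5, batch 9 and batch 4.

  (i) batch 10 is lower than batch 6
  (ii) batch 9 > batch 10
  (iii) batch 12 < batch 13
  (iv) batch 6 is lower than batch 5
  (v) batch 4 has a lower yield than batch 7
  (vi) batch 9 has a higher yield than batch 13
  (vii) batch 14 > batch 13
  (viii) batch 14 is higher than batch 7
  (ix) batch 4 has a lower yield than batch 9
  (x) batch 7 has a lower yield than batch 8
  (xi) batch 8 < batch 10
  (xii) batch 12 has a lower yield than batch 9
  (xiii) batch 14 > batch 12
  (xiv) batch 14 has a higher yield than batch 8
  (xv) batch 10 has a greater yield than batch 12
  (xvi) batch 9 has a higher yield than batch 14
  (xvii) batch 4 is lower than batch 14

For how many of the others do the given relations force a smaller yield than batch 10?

4

From batch 10 the given relations immediately reach batch 8, batch 12.
From those, batch 7 — 3 in total.
From those, batch 4 — 4 in total.
Nothing else is reachable below batch 10; 4 in all.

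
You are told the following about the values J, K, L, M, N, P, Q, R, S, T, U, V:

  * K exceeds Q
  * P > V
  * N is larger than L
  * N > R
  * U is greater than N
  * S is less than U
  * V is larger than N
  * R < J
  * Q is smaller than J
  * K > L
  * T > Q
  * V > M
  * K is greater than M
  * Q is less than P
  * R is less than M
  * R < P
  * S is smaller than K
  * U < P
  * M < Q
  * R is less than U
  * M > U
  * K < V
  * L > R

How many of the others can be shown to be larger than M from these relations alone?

6

From M the given relations immediately reach Q, K, V.
From those, T, P, J — 6 in total.
Nothing else is reachable above M; 6 in all.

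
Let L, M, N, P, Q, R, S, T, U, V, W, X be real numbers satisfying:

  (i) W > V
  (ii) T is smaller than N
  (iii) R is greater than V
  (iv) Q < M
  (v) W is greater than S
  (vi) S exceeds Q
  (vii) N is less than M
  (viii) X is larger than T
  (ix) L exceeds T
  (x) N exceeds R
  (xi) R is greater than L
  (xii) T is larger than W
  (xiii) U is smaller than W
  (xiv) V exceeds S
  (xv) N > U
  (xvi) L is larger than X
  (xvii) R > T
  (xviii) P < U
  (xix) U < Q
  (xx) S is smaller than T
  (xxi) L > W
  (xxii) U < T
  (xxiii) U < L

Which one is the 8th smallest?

X

Chaining the given pairs: P < U < Q < S < V < W < T < X < L < R < N < M.
The 8th smallest is X.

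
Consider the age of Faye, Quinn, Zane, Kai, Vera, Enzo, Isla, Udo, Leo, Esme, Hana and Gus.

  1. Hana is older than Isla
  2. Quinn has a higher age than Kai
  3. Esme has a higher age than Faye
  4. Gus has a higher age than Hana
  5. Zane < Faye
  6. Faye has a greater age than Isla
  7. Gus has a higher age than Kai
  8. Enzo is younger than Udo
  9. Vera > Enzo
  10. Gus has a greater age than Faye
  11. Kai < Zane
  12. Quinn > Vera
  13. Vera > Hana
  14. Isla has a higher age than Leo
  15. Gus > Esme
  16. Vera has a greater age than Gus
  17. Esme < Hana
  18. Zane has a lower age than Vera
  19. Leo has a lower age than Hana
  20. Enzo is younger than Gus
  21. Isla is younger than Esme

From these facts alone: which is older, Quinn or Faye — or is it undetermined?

Quinn

The relevant relations are Faye < Esme; Esme < Hana; Hana < Vera; Vera < Quinn.
Chaining these gives Faye < Esme < Hana < Vera < Quinn.
So Quinn is older.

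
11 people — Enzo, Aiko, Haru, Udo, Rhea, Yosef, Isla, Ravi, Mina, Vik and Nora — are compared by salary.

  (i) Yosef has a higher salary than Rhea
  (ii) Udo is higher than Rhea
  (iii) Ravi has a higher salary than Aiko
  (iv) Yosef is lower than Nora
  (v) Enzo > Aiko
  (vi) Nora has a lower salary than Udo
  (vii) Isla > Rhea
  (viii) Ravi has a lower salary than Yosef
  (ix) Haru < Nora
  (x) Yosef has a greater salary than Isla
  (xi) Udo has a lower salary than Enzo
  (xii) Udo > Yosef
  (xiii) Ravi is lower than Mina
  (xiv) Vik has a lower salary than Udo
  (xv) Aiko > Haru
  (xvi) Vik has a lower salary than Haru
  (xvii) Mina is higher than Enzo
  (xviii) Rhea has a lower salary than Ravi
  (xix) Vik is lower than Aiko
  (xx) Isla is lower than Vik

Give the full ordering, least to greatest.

Nothing is placed below Rhea, so it is least; from there Rhea < Isla; Isla < Vik; Vik < Haru; Haru < Aiko; Aiko < Ravi; Ravi < Yosef; Yosef < Nora; Nora < Udo; Udo < Enzo; Enzo < Mina, each given directly.

Rhea < Isla < Vik < Haru < Aiko < Ravi < Yosef < Nora < Udo < Enzo < Mina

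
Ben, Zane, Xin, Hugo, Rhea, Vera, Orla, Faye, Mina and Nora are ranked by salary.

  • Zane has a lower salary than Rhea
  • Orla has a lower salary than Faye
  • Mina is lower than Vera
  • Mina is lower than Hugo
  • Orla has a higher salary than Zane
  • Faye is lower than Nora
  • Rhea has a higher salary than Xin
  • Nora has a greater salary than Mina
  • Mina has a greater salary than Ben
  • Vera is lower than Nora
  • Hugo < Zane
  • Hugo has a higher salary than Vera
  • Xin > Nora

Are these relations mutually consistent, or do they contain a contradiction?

Every relation is compatible with Ben < Mina < Vera < Hugo < Zane < Orla < Faye < Nora < Xin < Rhea; the set is consistent.

consistent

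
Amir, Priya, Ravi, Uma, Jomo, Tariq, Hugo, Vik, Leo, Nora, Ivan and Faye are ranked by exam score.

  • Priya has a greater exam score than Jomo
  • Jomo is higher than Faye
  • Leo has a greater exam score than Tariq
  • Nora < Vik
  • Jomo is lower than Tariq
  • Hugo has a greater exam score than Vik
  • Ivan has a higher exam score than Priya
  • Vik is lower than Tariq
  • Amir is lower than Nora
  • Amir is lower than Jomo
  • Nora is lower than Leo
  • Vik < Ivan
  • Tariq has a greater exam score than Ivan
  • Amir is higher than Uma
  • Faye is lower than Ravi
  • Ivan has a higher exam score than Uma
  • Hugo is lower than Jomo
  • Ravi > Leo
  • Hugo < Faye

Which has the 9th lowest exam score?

The consecutive relations fix a unique order: Uma < Amir < Nora < Vik < Hugo < Faye < Jomo < Priya < Ivan < Tariq < Leo < Ravi.
Counting 9 from the smallest end gives Ivan.

Ivan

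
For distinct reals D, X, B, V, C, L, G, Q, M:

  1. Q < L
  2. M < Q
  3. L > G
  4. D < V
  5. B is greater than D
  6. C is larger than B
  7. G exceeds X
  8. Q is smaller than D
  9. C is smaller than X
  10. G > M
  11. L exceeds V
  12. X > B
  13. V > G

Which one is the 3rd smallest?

Piecing the relations together gives one ordering: M < Q < D < B < C < X < G < V < L.
Counting 3 from the smallest end gives D.

D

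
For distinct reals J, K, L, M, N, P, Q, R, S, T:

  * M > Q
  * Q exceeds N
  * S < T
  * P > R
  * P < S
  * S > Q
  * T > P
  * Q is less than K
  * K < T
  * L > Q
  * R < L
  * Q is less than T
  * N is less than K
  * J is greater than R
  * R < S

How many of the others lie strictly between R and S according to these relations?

1

The relations place R below S. An element lies strictly between them when it is forced above R and also forced below S.
Above R: {P, L, T, J}. Below S: {N, Q, P}.
Intersection: {P} — 1.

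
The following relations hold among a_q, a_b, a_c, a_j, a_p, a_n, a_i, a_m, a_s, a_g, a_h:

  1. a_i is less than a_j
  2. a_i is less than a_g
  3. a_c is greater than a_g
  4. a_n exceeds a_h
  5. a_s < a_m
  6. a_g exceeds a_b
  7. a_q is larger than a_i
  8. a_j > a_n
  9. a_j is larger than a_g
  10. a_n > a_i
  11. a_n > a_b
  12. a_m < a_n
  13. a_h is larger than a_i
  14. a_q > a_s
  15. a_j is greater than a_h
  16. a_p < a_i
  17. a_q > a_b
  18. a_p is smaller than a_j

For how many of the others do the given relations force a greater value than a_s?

4

From a_s the given relations immediately reach a_m, a_q.
From those, a_n — 3 in total.
From those, a_j — 4 in total.
No other element is forced above a_s by the given relations, so the count is 4.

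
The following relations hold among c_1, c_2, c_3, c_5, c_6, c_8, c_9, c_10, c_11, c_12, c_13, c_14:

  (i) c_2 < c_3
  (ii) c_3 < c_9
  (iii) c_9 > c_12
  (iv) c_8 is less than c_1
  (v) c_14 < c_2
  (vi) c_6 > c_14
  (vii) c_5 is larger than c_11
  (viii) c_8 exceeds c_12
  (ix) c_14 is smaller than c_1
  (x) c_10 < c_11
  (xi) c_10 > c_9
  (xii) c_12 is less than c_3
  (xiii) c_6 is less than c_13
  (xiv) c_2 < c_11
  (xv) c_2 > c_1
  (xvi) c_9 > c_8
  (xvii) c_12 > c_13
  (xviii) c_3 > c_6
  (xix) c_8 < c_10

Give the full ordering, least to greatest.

c_14 < c_6 < c_13 < c_12 < c_8 < c_1 < c_2 < c_3 < c_9 < c_10 < c_11 < c_5

The consecutive links are each given: c_14 < c_6; c_6 < c_13; c_13 < c_12; c_12 < c_8; c_8 < c_1; c_1 < c_2; c_2 < c_3; c_3 < c_9; c_9 < c_10; c_10 < c_11; c_11 < c_5.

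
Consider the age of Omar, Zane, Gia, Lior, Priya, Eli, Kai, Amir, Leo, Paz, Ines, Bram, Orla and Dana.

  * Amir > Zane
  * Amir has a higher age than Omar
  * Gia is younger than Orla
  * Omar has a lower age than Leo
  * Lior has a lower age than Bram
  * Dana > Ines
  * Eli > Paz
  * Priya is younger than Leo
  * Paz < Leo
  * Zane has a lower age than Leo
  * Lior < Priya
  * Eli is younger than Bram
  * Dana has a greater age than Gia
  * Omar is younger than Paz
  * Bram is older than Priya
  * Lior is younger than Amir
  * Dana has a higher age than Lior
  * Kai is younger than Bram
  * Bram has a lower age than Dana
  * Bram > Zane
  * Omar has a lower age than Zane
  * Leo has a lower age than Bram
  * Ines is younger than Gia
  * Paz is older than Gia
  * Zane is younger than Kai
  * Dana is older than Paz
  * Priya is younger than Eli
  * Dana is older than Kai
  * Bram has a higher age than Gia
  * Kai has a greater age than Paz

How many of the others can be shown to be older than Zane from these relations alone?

The elements the relations force above Zane are Kai, Amir, Leo, Bram, Dana — no chain reaches any other.
That is 5.

5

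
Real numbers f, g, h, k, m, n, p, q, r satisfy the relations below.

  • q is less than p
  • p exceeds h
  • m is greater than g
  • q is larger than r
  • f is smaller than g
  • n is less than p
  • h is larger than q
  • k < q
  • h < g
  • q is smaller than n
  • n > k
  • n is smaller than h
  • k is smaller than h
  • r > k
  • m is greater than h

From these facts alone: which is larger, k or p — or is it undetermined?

Chaining the given relations: k < r < q < n < h < p.
So p is larger.

p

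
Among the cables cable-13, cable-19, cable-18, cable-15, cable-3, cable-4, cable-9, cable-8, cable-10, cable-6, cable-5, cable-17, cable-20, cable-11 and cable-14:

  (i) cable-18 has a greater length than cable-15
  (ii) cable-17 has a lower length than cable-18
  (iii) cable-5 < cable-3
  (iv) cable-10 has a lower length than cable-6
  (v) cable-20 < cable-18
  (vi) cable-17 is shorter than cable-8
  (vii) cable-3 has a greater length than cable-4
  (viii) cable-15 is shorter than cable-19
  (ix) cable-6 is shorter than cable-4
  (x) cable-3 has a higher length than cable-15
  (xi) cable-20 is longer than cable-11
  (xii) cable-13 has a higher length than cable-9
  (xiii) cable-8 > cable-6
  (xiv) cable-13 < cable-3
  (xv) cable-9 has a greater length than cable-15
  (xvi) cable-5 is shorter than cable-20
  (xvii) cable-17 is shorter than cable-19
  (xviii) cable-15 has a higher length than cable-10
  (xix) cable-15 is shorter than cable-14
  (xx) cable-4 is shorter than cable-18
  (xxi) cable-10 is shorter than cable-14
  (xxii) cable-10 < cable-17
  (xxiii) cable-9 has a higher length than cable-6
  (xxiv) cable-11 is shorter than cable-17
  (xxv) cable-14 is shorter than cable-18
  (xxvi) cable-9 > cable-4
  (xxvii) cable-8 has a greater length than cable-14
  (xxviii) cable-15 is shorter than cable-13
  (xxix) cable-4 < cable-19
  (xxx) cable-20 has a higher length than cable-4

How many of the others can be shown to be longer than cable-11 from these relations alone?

5

From cable-11 the given relations immediately reach cable-17, cable-20.
From those, cable-19, cable-8, cable-18 — 5 in total.
Nothing else is reachable above cable-11; 5 in all.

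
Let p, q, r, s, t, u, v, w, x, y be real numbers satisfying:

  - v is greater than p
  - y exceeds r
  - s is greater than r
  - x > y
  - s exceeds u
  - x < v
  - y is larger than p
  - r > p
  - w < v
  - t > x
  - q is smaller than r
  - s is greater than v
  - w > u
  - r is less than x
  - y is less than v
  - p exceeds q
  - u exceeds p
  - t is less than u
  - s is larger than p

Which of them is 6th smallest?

t

Chaining the given pairs: q < p < r < y < x < t < u < w < v < s.
Counting 6 from the smallest end gives t.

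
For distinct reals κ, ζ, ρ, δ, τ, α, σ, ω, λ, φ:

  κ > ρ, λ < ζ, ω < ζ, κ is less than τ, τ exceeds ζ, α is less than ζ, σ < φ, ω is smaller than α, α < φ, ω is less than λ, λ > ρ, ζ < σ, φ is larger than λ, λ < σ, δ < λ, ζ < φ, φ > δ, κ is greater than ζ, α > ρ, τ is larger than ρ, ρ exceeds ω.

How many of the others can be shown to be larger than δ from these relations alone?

6

The elements the relations force above δ are λ, ζ, κ, σ, φ, τ — no chain reaches any other.
That is 6.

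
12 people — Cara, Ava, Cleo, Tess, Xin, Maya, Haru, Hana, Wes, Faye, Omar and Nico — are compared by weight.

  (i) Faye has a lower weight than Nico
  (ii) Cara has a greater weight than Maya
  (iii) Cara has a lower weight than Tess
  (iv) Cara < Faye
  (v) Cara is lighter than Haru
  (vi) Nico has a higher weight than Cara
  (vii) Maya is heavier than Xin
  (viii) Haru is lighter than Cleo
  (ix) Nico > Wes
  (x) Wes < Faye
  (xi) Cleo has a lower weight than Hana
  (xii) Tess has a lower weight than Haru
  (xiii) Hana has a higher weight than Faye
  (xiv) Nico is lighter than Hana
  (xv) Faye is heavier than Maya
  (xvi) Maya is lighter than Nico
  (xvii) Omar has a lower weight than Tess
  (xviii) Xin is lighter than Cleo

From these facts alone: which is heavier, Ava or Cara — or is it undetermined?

Following every chain through Cara: above Cara we get Tess, Haru, Faye, Cleo, Nico, Hana; below Cara we get Xin, Maya.
Ava is not reached, and no chain runs the other way from Ava to Cara.
So the given relations leave the order of Cara and Ava undetermined.

undetermined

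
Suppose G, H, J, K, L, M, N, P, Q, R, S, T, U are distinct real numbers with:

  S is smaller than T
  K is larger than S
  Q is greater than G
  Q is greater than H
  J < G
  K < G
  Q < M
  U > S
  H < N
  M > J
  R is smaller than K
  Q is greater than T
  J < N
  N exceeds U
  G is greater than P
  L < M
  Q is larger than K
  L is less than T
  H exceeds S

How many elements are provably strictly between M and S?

5

Chaining upward from S reaches: H, K, U, N, G, T, Q.
Chaining downward from M reaches: L, P, H, R, K, J, G, T, Q.
Strictly between S and M are those in both lists: H, K, G, T, Q — 5 elements.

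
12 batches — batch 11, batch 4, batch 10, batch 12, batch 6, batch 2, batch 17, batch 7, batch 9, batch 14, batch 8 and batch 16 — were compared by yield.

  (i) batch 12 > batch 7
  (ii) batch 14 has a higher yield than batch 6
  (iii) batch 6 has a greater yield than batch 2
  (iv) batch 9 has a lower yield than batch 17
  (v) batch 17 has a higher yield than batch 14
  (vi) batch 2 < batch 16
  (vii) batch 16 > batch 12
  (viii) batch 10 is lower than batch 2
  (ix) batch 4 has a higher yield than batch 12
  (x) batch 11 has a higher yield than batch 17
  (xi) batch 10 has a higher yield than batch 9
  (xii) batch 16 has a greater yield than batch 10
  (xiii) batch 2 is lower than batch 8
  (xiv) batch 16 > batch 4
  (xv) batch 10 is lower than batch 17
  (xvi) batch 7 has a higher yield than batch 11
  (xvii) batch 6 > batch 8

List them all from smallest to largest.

Each adjacent pair is fixed by a given relation: batch 9 < batch 10; batch 10 < batch 2; batch 2 < batch 8; batch 8 < batch 6; batch 6 < batch 14; batch 14 < batch 17; batch 17 < batch 11; batch 11 < batch 7; batch 7 < batch 12; batch 12 < batch 4; batch 4 < batch 16. Chaining them end to end gives the full order.

batch 9 < batch 10 < batch 2 < batch 8 < batch 6 < batch 14 < batch 17 < batch 11 < batch 7 < batch 12 < batch 4 < batch 16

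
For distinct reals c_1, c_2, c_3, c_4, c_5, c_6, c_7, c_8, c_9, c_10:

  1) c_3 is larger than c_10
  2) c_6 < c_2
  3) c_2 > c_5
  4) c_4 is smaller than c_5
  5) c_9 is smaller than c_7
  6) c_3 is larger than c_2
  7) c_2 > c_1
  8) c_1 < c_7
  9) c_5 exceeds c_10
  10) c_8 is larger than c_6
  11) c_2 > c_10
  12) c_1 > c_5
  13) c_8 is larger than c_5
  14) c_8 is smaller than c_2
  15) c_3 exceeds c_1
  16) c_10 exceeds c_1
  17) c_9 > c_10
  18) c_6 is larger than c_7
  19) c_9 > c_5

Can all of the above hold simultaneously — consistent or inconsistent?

We have c_10 < c_5 stated directly, yet also c_5 < c_1 < c_10 by chaining the others — so c_5 < c_10. Contradiction.

inconsistent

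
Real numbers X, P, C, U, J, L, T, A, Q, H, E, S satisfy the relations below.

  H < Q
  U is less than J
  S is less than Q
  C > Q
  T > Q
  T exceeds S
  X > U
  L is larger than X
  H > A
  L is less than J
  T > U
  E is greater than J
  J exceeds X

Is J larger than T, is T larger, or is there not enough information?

Following every chain through T: below T we get S, A, H, Q, U.
J is not reached, and no chain runs the other way from J to T.
So the given relations leave the order of T and J undetermined.

undetermined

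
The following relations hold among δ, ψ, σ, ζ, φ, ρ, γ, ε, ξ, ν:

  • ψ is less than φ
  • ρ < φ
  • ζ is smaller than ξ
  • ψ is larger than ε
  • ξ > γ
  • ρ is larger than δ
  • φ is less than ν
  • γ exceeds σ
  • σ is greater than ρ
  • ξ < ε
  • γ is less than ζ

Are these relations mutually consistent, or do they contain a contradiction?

The single ordering δ < ρ < σ < γ < ζ < ξ < ε < ψ < φ < ν satisfies every listed relation, so no contradiction arises.

consistent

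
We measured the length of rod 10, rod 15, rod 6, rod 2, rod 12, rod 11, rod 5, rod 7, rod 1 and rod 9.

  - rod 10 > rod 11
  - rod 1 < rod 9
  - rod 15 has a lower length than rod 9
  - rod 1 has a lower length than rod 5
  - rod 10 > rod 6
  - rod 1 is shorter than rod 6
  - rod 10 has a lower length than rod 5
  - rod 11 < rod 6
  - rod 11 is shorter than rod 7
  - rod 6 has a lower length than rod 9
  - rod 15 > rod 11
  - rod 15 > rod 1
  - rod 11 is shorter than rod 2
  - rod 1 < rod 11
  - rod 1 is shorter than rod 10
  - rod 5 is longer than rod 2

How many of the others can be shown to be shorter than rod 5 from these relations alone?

5

The elements the relations force below rod 5 are rod 1, rod 11, rod 6, rod 2, rod 10 — no chain reaches any other.
That is 5.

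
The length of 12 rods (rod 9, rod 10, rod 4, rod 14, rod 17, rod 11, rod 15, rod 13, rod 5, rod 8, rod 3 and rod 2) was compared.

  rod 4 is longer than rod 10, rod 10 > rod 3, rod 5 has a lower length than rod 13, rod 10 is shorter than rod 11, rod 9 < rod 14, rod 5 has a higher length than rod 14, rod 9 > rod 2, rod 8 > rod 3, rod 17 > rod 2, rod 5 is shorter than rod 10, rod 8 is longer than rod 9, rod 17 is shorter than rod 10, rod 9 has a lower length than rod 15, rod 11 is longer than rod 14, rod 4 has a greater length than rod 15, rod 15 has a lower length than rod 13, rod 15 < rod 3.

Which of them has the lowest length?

rod 9 is not least since rod 2 < rod 9; rod 15 is not least since rod 9 < rod 15; rod 17 is not least since rod 2 < rod 17; rod 14 is not least since rod 9 < rod 14; rod 5 is not least since rod 14 < rod 5; rod 3 is not least since rod 15 < rod 3; rod 10 is not least since rod 17 < rod 10; rod 11 is not least since rod 14 < rod 11; rod 8 is not least since rod 3 < rod 8; rod 4 is not least since rod 10 < rod 4; rod 13 is not least since rod 5 < rod 13.
Only rod 2 has nothing below it, so rod 2 is the lowest length.

rod 2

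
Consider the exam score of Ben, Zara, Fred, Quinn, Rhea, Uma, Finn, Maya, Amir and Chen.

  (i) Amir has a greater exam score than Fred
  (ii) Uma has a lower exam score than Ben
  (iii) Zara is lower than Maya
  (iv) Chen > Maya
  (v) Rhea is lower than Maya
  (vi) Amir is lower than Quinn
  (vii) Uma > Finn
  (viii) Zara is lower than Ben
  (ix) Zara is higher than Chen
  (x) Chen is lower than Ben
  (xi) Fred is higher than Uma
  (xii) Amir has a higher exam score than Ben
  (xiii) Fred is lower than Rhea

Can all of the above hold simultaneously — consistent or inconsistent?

inconsistent

Chaining the given relations yields Maya < Chen < Zara, so Maya < Zara. But one relation states Zara < Maya. These cannot both hold.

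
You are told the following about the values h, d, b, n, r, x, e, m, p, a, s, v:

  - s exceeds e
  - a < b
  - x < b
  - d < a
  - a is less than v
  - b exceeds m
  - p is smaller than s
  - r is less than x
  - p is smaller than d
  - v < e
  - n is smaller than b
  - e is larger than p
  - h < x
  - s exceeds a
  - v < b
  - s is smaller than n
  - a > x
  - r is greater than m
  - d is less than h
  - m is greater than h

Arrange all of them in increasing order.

p < d < h < m < r < x < a < v < e < s < n < b

Nothing is placed below p, so it is least; from there p < d; d < h; h < m; m < r; r < x; x < a; a < v; v < e; e < s; s < n; n < b, each given directly.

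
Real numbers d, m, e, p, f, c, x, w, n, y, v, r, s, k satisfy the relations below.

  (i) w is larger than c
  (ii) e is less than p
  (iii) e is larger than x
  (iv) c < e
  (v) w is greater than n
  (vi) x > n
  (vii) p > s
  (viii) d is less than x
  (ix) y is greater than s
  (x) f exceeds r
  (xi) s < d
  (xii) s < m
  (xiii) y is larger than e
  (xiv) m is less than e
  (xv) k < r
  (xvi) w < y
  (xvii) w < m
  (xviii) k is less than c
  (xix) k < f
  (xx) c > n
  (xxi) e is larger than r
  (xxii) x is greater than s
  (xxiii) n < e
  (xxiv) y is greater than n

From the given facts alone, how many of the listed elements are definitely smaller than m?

5

From m the given relations immediately reach s, w.
From those, n, c — 4 in total.
From those, k — 5 in total.
Nothing else is reachable below m; 5 in all.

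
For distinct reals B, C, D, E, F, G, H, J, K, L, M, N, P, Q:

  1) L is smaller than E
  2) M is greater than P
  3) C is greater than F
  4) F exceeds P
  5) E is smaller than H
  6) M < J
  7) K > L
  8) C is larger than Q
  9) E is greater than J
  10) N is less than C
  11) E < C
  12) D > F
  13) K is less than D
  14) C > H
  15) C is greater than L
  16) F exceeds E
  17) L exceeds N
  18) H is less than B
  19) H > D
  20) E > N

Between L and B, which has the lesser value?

L

L < E and E < F give L < F.
Then F < D extends the chain to D.
Then D < H extends the chain to H.
With H < B: L < E < F < D < H < B.
So L < B; L is the smaller of the two.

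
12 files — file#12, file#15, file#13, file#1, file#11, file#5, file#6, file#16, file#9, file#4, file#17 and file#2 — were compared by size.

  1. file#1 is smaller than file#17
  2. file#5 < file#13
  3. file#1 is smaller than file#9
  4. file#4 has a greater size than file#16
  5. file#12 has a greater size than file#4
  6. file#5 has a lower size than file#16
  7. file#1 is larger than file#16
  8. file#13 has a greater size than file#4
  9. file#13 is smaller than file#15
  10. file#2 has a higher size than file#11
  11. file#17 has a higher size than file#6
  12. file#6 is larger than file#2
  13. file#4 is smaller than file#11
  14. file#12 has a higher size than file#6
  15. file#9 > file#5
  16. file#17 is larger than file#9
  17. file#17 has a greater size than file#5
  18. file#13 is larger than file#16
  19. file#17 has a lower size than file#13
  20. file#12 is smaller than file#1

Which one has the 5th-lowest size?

file#2

Piecing the relations together gives one ordering: file#5 < file#16 < file#4 < file#11 < file#2 < file#6 < file#12 < file#1 < file#9 < file#17 < file#13 < file#15.
The 5th smallest is file#2.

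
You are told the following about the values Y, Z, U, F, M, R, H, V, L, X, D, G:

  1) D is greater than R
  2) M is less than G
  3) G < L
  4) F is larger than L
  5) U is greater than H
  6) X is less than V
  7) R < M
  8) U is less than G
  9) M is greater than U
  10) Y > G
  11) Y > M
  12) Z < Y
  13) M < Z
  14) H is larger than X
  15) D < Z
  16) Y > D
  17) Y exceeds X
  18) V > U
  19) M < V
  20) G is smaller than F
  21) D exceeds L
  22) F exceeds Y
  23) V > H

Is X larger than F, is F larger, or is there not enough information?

F

Link the given pairs in sequence: X < H; H < U; U < M; M < G; G < L; L < D; D < Z; Z < Y; Y < F.
Chaining these gives X < H < U < M < G < L < D < Z < Y < F.
So F is larger.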